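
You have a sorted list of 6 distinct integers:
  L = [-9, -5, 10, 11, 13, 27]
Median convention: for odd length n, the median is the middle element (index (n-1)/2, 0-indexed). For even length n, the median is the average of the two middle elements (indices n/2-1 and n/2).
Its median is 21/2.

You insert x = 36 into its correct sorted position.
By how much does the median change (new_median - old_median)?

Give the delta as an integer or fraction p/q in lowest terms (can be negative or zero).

Answer: 1/2

Derivation:
Old median = 21/2
After inserting x = 36: new sorted = [-9, -5, 10, 11, 13, 27, 36]
New median = 11
Delta = 11 - 21/2 = 1/2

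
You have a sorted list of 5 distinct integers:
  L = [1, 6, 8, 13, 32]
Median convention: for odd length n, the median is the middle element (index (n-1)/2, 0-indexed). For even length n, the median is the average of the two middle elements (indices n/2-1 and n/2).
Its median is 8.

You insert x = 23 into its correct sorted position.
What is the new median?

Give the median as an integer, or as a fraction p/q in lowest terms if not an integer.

Old list (sorted, length 5): [1, 6, 8, 13, 32]
Old median = 8
Insert x = 23
Old length odd (5). Middle was index 2 = 8.
New length even (6). New median = avg of two middle elements.
x = 23: 4 elements are < x, 1 elements are > x.
New sorted list: [1, 6, 8, 13, 23, 32]
New median = 21/2

Answer: 21/2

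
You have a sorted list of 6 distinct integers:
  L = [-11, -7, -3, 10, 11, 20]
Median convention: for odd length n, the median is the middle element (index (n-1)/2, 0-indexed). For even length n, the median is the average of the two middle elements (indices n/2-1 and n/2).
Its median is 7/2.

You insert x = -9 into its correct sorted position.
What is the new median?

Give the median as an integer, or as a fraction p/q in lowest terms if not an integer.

Answer: -3

Derivation:
Old list (sorted, length 6): [-11, -7, -3, 10, 11, 20]
Old median = 7/2
Insert x = -9
Old length even (6). Middle pair: indices 2,3 = -3,10.
New length odd (7). New median = single middle element.
x = -9: 1 elements are < x, 5 elements are > x.
New sorted list: [-11, -9, -7, -3, 10, 11, 20]
New median = -3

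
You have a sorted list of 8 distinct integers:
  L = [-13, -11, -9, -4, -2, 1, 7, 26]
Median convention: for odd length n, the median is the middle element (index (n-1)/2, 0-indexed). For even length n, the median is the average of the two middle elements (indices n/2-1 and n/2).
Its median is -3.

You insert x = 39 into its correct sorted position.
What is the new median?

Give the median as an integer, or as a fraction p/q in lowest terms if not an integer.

Old list (sorted, length 8): [-13, -11, -9, -4, -2, 1, 7, 26]
Old median = -3
Insert x = 39
Old length even (8). Middle pair: indices 3,4 = -4,-2.
New length odd (9). New median = single middle element.
x = 39: 8 elements are < x, 0 elements are > x.
New sorted list: [-13, -11, -9, -4, -2, 1, 7, 26, 39]
New median = -2

Answer: -2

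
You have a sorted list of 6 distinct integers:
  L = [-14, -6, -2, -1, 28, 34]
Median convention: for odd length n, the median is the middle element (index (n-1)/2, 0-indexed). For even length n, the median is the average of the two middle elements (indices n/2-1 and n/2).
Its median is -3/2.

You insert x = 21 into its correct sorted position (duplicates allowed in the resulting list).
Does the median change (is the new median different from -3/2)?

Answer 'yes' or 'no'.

Old median = -3/2
Insert x = 21
New median = -1
Changed? yes

Answer: yes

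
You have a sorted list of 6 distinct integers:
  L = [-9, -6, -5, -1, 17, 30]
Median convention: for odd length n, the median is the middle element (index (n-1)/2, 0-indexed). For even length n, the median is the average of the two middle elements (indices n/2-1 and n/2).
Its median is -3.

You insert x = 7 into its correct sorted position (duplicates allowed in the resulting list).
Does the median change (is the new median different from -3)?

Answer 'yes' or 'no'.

Old median = -3
Insert x = 7
New median = -1
Changed? yes

Answer: yes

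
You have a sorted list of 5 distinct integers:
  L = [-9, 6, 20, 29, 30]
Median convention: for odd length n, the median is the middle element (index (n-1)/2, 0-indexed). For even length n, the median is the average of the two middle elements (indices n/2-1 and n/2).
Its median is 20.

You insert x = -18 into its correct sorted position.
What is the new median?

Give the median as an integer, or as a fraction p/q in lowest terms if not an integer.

Answer: 13

Derivation:
Old list (sorted, length 5): [-9, 6, 20, 29, 30]
Old median = 20
Insert x = -18
Old length odd (5). Middle was index 2 = 20.
New length even (6). New median = avg of two middle elements.
x = -18: 0 elements are < x, 5 elements are > x.
New sorted list: [-18, -9, 6, 20, 29, 30]
New median = 13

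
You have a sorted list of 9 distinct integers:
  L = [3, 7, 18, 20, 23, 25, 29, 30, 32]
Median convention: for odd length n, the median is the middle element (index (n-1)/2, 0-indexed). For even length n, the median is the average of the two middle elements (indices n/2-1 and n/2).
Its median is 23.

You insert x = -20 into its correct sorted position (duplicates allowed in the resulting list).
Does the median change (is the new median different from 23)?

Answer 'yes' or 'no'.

Old median = 23
Insert x = -20
New median = 43/2
Changed? yes

Answer: yes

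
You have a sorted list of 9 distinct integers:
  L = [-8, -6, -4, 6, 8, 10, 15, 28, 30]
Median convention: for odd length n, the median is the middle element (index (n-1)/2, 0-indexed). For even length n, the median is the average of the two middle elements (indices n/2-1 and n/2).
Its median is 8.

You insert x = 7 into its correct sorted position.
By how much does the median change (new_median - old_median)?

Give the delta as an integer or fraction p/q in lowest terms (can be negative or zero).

Answer: -1/2

Derivation:
Old median = 8
After inserting x = 7: new sorted = [-8, -6, -4, 6, 7, 8, 10, 15, 28, 30]
New median = 15/2
Delta = 15/2 - 8 = -1/2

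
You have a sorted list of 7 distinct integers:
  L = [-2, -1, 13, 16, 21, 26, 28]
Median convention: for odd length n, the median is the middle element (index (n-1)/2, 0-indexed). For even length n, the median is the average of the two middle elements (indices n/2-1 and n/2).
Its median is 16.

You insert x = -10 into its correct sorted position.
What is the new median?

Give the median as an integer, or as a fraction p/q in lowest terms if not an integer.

Old list (sorted, length 7): [-2, -1, 13, 16, 21, 26, 28]
Old median = 16
Insert x = -10
Old length odd (7). Middle was index 3 = 16.
New length even (8). New median = avg of two middle elements.
x = -10: 0 elements are < x, 7 elements are > x.
New sorted list: [-10, -2, -1, 13, 16, 21, 26, 28]
New median = 29/2

Answer: 29/2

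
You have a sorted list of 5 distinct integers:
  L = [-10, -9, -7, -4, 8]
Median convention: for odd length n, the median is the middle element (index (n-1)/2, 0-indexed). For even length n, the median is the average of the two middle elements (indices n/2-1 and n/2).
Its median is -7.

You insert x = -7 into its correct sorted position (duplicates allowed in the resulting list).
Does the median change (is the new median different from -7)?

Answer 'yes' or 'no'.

Answer: no

Derivation:
Old median = -7
Insert x = -7
New median = -7
Changed? no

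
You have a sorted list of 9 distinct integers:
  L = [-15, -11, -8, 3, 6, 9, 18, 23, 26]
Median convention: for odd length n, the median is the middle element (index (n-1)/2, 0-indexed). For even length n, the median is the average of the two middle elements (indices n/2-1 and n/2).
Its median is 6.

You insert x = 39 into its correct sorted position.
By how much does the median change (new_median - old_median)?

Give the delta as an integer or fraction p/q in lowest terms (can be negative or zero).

Answer: 3/2

Derivation:
Old median = 6
After inserting x = 39: new sorted = [-15, -11, -8, 3, 6, 9, 18, 23, 26, 39]
New median = 15/2
Delta = 15/2 - 6 = 3/2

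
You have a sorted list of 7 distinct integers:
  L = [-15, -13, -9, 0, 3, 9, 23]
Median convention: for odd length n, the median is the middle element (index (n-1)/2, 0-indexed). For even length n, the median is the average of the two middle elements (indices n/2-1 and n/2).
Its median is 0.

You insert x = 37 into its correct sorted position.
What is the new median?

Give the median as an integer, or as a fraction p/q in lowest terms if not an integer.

Old list (sorted, length 7): [-15, -13, -9, 0, 3, 9, 23]
Old median = 0
Insert x = 37
Old length odd (7). Middle was index 3 = 0.
New length even (8). New median = avg of two middle elements.
x = 37: 7 elements are < x, 0 elements are > x.
New sorted list: [-15, -13, -9, 0, 3, 9, 23, 37]
New median = 3/2

Answer: 3/2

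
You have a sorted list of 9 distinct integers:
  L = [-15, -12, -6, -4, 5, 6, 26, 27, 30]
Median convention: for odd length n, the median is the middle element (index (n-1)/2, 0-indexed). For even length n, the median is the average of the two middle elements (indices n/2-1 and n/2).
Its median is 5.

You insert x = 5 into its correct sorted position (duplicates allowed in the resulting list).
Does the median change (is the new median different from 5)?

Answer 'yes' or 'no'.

Answer: no

Derivation:
Old median = 5
Insert x = 5
New median = 5
Changed? no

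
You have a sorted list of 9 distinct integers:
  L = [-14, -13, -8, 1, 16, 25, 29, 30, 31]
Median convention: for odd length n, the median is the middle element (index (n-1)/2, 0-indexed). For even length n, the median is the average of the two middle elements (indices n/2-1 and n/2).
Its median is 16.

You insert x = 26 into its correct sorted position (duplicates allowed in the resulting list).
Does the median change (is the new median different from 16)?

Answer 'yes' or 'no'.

Answer: yes

Derivation:
Old median = 16
Insert x = 26
New median = 41/2
Changed? yes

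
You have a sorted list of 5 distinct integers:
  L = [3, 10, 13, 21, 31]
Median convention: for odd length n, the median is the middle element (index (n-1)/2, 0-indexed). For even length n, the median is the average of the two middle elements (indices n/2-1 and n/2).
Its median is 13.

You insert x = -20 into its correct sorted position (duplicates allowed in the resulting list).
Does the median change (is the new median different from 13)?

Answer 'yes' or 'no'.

Old median = 13
Insert x = -20
New median = 23/2
Changed? yes

Answer: yes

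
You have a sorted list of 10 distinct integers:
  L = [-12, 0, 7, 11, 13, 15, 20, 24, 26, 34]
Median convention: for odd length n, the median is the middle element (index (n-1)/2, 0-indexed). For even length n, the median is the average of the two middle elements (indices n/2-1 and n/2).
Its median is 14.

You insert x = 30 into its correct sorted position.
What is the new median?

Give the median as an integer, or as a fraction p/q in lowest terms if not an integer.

Answer: 15

Derivation:
Old list (sorted, length 10): [-12, 0, 7, 11, 13, 15, 20, 24, 26, 34]
Old median = 14
Insert x = 30
Old length even (10). Middle pair: indices 4,5 = 13,15.
New length odd (11). New median = single middle element.
x = 30: 9 elements are < x, 1 elements are > x.
New sorted list: [-12, 0, 7, 11, 13, 15, 20, 24, 26, 30, 34]
New median = 15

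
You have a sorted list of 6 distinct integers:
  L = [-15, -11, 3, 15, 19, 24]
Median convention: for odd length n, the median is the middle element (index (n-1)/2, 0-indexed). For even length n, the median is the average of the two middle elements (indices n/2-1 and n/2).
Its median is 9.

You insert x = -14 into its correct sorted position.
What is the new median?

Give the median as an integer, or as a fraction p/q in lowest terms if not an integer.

Old list (sorted, length 6): [-15, -11, 3, 15, 19, 24]
Old median = 9
Insert x = -14
Old length even (6). Middle pair: indices 2,3 = 3,15.
New length odd (7). New median = single middle element.
x = -14: 1 elements are < x, 5 elements are > x.
New sorted list: [-15, -14, -11, 3, 15, 19, 24]
New median = 3

Answer: 3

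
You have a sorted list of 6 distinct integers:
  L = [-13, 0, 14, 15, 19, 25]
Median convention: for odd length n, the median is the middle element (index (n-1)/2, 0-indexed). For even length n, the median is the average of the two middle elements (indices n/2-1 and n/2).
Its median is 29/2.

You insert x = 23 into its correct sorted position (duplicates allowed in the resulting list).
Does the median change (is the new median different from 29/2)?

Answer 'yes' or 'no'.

Old median = 29/2
Insert x = 23
New median = 15
Changed? yes

Answer: yes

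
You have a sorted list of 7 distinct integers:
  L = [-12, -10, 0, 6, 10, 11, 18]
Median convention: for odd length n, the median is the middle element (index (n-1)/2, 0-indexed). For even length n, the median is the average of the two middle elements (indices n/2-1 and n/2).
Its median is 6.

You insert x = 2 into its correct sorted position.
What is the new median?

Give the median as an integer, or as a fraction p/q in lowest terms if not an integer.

Old list (sorted, length 7): [-12, -10, 0, 6, 10, 11, 18]
Old median = 6
Insert x = 2
Old length odd (7). Middle was index 3 = 6.
New length even (8). New median = avg of two middle elements.
x = 2: 3 elements are < x, 4 elements are > x.
New sorted list: [-12, -10, 0, 2, 6, 10, 11, 18]
New median = 4

Answer: 4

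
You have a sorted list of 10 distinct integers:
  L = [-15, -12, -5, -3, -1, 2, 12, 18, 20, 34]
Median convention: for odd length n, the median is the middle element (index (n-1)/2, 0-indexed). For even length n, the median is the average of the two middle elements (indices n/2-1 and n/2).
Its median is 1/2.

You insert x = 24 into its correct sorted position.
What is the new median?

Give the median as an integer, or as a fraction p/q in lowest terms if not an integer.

Answer: 2

Derivation:
Old list (sorted, length 10): [-15, -12, -5, -3, -1, 2, 12, 18, 20, 34]
Old median = 1/2
Insert x = 24
Old length even (10). Middle pair: indices 4,5 = -1,2.
New length odd (11). New median = single middle element.
x = 24: 9 elements are < x, 1 elements are > x.
New sorted list: [-15, -12, -5, -3, -1, 2, 12, 18, 20, 24, 34]
New median = 2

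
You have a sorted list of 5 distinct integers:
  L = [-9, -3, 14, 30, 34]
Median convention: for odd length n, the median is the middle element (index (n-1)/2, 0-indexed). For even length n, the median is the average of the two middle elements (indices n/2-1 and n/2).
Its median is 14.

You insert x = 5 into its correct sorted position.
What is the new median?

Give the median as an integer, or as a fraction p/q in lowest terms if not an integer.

Old list (sorted, length 5): [-9, -3, 14, 30, 34]
Old median = 14
Insert x = 5
Old length odd (5). Middle was index 2 = 14.
New length even (6). New median = avg of two middle elements.
x = 5: 2 elements are < x, 3 elements are > x.
New sorted list: [-9, -3, 5, 14, 30, 34]
New median = 19/2

Answer: 19/2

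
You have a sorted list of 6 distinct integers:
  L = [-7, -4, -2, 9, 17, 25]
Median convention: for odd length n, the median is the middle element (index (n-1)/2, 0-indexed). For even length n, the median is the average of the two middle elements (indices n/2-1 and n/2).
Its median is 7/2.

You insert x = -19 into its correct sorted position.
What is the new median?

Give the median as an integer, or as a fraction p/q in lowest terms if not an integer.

Old list (sorted, length 6): [-7, -4, -2, 9, 17, 25]
Old median = 7/2
Insert x = -19
Old length even (6). Middle pair: indices 2,3 = -2,9.
New length odd (7). New median = single middle element.
x = -19: 0 elements are < x, 6 elements are > x.
New sorted list: [-19, -7, -4, -2, 9, 17, 25]
New median = -2

Answer: -2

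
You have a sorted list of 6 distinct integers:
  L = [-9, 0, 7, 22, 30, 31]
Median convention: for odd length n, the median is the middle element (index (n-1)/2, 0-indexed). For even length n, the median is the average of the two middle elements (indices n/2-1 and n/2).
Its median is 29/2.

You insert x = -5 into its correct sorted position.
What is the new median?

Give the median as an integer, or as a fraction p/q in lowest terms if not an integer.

Old list (sorted, length 6): [-9, 0, 7, 22, 30, 31]
Old median = 29/2
Insert x = -5
Old length even (6). Middle pair: indices 2,3 = 7,22.
New length odd (7). New median = single middle element.
x = -5: 1 elements are < x, 5 elements are > x.
New sorted list: [-9, -5, 0, 7, 22, 30, 31]
New median = 7

Answer: 7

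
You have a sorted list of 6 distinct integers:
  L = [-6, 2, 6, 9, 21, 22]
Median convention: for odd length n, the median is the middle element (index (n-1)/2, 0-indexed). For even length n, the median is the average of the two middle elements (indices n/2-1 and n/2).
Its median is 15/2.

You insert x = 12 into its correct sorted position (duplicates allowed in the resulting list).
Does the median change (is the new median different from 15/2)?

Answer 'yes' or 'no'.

Old median = 15/2
Insert x = 12
New median = 9
Changed? yes

Answer: yes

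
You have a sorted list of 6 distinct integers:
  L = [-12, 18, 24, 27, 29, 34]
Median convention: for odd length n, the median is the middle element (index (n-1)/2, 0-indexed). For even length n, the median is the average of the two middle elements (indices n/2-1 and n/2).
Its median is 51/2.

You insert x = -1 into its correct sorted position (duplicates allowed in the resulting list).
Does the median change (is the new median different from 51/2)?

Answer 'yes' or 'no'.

Old median = 51/2
Insert x = -1
New median = 24
Changed? yes

Answer: yes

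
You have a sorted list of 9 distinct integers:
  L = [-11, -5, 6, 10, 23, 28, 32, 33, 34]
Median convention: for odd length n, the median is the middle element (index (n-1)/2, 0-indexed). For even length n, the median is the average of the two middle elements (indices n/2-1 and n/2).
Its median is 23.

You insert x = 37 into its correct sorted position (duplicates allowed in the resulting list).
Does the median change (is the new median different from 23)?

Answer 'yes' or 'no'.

Old median = 23
Insert x = 37
New median = 51/2
Changed? yes

Answer: yes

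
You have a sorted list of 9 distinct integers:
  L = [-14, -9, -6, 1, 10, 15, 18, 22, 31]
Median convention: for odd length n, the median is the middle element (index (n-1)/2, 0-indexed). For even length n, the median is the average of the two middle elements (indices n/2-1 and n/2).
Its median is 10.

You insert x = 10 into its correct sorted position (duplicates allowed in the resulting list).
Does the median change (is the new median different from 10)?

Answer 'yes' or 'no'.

Answer: no

Derivation:
Old median = 10
Insert x = 10
New median = 10
Changed? no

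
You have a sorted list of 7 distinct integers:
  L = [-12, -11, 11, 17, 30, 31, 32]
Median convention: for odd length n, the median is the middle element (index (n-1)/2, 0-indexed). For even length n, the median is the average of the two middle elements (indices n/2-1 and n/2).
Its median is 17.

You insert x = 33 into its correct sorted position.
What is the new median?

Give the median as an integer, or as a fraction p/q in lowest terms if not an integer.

Answer: 47/2

Derivation:
Old list (sorted, length 7): [-12, -11, 11, 17, 30, 31, 32]
Old median = 17
Insert x = 33
Old length odd (7). Middle was index 3 = 17.
New length even (8). New median = avg of two middle elements.
x = 33: 7 elements are < x, 0 elements are > x.
New sorted list: [-12, -11, 11, 17, 30, 31, 32, 33]
New median = 47/2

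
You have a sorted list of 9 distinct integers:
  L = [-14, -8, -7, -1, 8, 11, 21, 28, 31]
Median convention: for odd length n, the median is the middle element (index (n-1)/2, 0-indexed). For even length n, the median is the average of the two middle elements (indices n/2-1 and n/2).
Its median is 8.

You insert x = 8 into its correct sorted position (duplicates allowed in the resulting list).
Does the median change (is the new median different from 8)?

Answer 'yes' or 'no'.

Old median = 8
Insert x = 8
New median = 8
Changed? no

Answer: no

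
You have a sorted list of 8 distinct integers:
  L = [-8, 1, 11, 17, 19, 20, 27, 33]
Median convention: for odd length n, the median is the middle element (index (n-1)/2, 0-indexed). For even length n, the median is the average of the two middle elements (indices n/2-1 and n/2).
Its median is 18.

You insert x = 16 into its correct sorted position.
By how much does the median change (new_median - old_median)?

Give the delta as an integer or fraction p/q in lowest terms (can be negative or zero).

Old median = 18
After inserting x = 16: new sorted = [-8, 1, 11, 16, 17, 19, 20, 27, 33]
New median = 17
Delta = 17 - 18 = -1

Answer: -1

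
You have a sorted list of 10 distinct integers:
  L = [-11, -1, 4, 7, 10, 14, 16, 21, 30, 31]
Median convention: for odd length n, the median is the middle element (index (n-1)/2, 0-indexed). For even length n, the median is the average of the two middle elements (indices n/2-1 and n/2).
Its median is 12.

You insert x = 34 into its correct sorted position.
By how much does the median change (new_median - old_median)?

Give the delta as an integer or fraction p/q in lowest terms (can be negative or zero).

Answer: 2

Derivation:
Old median = 12
After inserting x = 34: new sorted = [-11, -1, 4, 7, 10, 14, 16, 21, 30, 31, 34]
New median = 14
Delta = 14 - 12 = 2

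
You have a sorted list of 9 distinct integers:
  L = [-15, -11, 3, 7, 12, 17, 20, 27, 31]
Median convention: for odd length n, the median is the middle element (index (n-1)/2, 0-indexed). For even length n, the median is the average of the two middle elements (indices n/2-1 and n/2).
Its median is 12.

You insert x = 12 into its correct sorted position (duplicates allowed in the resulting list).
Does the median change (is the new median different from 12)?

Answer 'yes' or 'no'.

Old median = 12
Insert x = 12
New median = 12
Changed? no

Answer: no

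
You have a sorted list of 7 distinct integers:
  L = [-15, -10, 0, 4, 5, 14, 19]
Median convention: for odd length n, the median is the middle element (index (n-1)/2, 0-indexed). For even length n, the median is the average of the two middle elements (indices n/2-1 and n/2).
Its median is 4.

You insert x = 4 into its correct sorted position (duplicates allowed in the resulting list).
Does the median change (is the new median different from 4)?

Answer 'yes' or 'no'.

Old median = 4
Insert x = 4
New median = 4
Changed? no

Answer: no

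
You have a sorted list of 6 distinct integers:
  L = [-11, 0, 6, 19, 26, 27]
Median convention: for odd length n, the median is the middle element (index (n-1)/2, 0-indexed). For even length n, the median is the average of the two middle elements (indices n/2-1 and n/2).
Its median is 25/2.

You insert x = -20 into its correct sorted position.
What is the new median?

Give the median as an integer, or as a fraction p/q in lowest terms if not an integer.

Answer: 6

Derivation:
Old list (sorted, length 6): [-11, 0, 6, 19, 26, 27]
Old median = 25/2
Insert x = -20
Old length even (6). Middle pair: indices 2,3 = 6,19.
New length odd (7). New median = single middle element.
x = -20: 0 elements are < x, 6 elements are > x.
New sorted list: [-20, -11, 0, 6, 19, 26, 27]
New median = 6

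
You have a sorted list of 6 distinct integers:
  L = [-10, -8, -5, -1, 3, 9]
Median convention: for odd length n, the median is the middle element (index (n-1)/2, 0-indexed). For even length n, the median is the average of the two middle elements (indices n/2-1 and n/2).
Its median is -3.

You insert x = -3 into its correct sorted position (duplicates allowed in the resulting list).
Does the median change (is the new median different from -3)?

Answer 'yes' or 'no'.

Old median = -3
Insert x = -3
New median = -3
Changed? no

Answer: no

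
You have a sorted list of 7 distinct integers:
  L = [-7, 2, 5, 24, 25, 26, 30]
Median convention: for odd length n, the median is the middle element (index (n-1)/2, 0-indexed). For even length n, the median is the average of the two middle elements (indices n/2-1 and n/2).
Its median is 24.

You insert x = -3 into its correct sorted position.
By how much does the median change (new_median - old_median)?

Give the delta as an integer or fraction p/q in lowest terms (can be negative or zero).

Old median = 24
After inserting x = -3: new sorted = [-7, -3, 2, 5, 24, 25, 26, 30]
New median = 29/2
Delta = 29/2 - 24 = -19/2

Answer: -19/2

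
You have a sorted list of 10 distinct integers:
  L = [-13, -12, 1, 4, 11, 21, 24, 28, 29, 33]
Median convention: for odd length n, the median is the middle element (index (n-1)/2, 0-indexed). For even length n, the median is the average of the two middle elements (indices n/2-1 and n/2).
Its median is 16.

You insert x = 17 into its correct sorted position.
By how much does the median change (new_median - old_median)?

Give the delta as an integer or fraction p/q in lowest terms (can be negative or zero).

Old median = 16
After inserting x = 17: new sorted = [-13, -12, 1, 4, 11, 17, 21, 24, 28, 29, 33]
New median = 17
Delta = 17 - 16 = 1

Answer: 1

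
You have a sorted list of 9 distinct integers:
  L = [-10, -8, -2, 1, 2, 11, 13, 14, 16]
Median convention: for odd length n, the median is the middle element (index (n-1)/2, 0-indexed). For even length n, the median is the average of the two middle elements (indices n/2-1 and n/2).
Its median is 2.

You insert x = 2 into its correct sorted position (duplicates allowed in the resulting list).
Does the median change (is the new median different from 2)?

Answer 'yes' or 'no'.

Old median = 2
Insert x = 2
New median = 2
Changed? no

Answer: no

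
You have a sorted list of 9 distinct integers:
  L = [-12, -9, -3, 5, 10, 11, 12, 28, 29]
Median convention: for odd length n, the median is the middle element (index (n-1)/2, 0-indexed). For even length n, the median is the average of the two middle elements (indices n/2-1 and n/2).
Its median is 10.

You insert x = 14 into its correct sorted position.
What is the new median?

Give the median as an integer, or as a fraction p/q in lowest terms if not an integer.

Answer: 21/2

Derivation:
Old list (sorted, length 9): [-12, -9, -3, 5, 10, 11, 12, 28, 29]
Old median = 10
Insert x = 14
Old length odd (9). Middle was index 4 = 10.
New length even (10). New median = avg of two middle elements.
x = 14: 7 elements are < x, 2 elements are > x.
New sorted list: [-12, -9, -3, 5, 10, 11, 12, 14, 28, 29]
New median = 21/2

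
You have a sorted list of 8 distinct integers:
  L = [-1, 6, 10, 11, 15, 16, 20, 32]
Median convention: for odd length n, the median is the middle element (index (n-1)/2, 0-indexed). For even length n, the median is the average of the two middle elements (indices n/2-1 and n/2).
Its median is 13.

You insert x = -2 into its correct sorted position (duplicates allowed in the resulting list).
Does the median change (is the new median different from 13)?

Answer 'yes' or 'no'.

Answer: yes

Derivation:
Old median = 13
Insert x = -2
New median = 11
Changed? yes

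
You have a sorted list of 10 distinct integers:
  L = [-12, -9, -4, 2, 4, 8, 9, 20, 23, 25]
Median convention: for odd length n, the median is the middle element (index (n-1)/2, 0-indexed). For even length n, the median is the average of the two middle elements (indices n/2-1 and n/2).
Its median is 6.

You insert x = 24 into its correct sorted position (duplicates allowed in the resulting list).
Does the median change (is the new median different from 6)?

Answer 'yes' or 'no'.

Old median = 6
Insert x = 24
New median = 8
Changed? yes

Answer: yes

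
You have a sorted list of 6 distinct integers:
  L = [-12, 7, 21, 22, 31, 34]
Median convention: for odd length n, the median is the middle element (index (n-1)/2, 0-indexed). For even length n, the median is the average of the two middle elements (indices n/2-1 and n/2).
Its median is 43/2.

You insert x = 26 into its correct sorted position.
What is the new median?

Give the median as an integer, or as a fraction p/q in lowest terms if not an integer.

Answer: 22

Derivation:
Old list (sorted, length 6): [-12, 7, 21, 22, 31, 34]
Old median = 43/2
Insert x = 26
Old length even (6). Middle pair: indices 2,3 = 21,22.
New length odd (7). New median = single middle element.
x = 26: 4 elements are < x, 2 elements are > x.
New sorted list: [-12, 7, 21, 22, 26, 31, 34]
New median = 22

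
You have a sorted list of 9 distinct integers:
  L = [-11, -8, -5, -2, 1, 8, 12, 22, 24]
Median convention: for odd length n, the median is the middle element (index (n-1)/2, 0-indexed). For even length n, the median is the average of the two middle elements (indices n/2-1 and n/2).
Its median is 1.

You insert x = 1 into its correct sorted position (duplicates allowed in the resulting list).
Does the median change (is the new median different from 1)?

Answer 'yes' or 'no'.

Old median = 1
Insert x = 1
New median = 1
Changed? no

Answer: no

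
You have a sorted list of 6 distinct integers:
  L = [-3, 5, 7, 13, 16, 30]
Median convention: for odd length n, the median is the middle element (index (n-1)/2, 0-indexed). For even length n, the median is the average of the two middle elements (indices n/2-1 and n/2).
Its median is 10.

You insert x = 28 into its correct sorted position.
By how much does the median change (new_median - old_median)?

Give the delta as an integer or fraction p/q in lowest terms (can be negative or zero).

Answer: 3

Derivation:
Old median = 10
After inserting x = 28: new sorted = [-3, 5, 7, 13, 16, 28, 30]
New median = 13
Delta = 13 - 10 = 3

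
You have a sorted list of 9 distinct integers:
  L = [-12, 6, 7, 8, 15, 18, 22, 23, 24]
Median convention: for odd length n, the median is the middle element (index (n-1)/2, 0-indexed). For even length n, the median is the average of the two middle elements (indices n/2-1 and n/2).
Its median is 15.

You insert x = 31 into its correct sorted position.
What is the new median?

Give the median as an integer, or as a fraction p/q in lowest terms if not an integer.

Answer: 33/2

Derivation:
Old list (sorted, length 9): [-12, 6, 7, 8, 15, 18, 22, 23, 24]
Old median = 15
Insert x = 31
Old length odd (9). Middle was index 4 = 15.
New length even (10). New median = avg of two middle elements.
x = 31: 9 elements are < x, 0 elements are > x.
New sorted list: [-12, 6, 7, 8, 15, 18, 22, 23, 24, 31]
New median = 33/2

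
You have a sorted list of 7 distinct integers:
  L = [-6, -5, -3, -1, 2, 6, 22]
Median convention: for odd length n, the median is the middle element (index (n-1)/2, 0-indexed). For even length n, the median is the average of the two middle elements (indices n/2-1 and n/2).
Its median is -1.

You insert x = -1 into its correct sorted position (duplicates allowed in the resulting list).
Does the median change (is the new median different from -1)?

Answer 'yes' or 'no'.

Old median = -1
Insert x = -1
New median = -1
Changed? no

Answer: no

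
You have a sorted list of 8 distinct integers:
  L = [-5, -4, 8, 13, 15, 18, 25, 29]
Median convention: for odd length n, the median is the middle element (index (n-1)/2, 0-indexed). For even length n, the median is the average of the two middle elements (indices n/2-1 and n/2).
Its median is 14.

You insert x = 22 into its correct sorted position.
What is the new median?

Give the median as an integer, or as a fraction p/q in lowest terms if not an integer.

Old list (sorted, length 8): [-5, -4, 8, 13, 15, 18, 25, 29]
Old median = 14
Insert x = 22
Old length even (8). Middle pair: indices 3,4 = 13,15.
New length odd (9). New median = single middle element.
x = 22: 6 elements are < x, 2 elements are > x.
New sorted list: [-5, -4, 8, 13, 15, 18, 22, 25, 29]
New median = 15

Answer: 15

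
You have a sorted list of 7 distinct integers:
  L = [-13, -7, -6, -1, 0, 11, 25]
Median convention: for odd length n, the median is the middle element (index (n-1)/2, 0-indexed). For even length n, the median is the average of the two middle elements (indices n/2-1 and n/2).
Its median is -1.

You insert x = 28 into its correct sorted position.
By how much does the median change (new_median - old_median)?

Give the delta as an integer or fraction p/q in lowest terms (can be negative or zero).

Old median = -1
After inserting x = 28: new sorted = [-13, -7, -6, -1, 0, 11, 25, 28]
New median = -1/2
Delta = -1/2 - -1 = 1/2

Answer: 1/2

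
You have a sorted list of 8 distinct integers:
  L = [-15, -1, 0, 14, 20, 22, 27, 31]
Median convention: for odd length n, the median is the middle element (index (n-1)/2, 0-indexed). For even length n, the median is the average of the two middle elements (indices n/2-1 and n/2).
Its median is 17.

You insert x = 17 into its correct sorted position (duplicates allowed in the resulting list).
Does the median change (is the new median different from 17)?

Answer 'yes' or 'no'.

Old median = 17
Insert x = 17
New median = 17
Changed? no

Answer: no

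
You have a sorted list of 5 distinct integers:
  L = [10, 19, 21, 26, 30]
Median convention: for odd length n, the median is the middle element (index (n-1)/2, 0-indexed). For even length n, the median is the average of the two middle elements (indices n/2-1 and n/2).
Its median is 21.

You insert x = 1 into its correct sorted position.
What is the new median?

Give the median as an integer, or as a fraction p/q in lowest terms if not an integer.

Old list (sorted, length 5): [10, 19, 21, 26, 30]
Old median = 21
Insert x = 1
Old length odd (5). Middle was index 2 = 21.
New length even (6). New median = avg of two middle elements.
x = 1: 0 elements are < x, 5 elements are > x.
New sorted list: [1, 10, 19, 21, 26, 30]
New median = 20

Answer: 20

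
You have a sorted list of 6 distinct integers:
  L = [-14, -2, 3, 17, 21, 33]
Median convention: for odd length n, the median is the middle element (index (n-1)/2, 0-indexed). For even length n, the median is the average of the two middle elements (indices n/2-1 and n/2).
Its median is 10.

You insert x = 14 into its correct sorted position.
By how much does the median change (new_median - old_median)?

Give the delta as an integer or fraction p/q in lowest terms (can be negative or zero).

Answer: 4

Derivation:
Old median = 10
After inserting x = 14: new sorted = [-14, -2, 3, 14, 17, 21, 33]
New median = 14
Delta = 14 - 10 = 4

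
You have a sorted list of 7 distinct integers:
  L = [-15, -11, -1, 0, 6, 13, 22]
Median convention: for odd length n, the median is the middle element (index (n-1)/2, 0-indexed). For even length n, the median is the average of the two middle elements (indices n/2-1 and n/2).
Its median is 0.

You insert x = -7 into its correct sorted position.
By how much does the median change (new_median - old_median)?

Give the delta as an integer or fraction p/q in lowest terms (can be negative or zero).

Old median = 0
After inserting x = -7: new sorted = [-15, -11, -7, -1, 0, 6, 13, 22]
New median = -1/2
Delta = -1/2 - 0 = -1/2

Answer: -1/2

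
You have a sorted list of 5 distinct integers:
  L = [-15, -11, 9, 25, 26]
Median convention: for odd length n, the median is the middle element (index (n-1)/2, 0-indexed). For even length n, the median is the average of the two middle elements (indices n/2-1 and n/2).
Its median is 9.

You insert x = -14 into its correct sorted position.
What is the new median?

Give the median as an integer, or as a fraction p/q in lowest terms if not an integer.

Answer: -1

Derivation:
Old list (sorted, length 5): [-15, -11, 9, 25, 26]
Old median = 9
Insert x = -14
Old length odd (5). Middle was index 2 = 9.
New length even (6). New median = avg of two middle elements.
x = -14: 1 elements are < x, 4 elements are > x.
New sorted list: [-15, -14, -11, 9, 25, 26]
New median = -1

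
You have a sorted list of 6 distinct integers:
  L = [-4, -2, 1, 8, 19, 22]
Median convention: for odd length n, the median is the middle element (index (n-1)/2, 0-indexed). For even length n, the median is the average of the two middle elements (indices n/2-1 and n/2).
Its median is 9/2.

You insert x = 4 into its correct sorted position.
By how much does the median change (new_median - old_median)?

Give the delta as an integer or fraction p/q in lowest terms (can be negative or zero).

Answer: -1/2

Derivation:
Old median = 9/2
After inserting x = 4: new sorted = [-4, -2, 1, 4, 8, 19, 22]
New median = 4
Delta = 4 - 9/2 = -1/2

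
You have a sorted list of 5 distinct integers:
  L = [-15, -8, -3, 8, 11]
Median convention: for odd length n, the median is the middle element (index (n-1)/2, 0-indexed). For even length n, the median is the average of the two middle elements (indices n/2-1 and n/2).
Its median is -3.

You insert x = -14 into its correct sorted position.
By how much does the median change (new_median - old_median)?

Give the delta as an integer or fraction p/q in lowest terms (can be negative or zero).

Old median = -3
After inserting x = -14: new sorted = [-15, -14, -8, -3, 8, 11]
New median = -11/2
Delta = -11/2 - -3 = -5/2

Answer: -5/2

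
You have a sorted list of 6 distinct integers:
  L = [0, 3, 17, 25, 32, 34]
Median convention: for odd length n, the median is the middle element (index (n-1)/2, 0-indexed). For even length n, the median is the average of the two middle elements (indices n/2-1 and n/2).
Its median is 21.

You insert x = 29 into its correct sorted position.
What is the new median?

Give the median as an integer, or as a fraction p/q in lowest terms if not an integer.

Old list (sorted, length 6): [0, 3, 17, 25, 32, 34]
Old median = 21
Insert x = 29
Old length even (6). Middle pair: indices 2,3 = 17,25.
New length odd (7). New median = single middle element.
x = 29: 4 elements are < x, 2 elements are > x.
New sorted list: [0, 3, 17, 25, 29, 32, 34]
New median = 25

Answer: 25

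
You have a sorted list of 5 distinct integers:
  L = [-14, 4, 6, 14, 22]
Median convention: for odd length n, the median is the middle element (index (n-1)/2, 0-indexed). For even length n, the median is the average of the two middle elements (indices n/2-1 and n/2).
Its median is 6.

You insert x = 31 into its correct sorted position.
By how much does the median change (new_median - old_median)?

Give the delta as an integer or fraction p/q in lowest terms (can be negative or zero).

Old median = 6
After inserting x = 31: new sorted = [-14, 4, 6, 14, 22, 31]
New median = 10
Delta = 10 - 6 = 4

Answer: 4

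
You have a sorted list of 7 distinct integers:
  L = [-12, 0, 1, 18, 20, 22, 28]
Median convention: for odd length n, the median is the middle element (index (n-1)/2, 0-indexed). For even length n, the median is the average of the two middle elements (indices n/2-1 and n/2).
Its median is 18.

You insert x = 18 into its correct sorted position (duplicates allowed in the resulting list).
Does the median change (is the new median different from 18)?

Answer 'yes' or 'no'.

Answer: no

Derivation:
Old median = 18
Insert x = 18
New median = 18
Changed? no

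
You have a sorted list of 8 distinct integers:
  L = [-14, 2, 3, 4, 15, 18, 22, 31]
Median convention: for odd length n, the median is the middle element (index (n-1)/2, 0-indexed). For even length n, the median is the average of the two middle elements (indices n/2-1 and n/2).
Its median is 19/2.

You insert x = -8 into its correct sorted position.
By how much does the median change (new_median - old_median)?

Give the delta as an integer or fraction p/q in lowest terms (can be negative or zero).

Old median = 19/2
After inserting x = -8: new sorted = [-14, -8, 2, 3, 4, 15, 18, 22, 31]
New median = 4
Delta = 4 - 19/2 = -11/2

Answer: -11/2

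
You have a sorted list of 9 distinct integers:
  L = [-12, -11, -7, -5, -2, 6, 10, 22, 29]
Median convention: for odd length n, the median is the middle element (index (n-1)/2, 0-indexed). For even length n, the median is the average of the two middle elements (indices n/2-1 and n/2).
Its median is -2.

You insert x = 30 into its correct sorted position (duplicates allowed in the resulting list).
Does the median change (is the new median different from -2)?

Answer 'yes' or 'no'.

Old median = -2
Insert x = 30
New median = 2
Changed? yes

Answer: yes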